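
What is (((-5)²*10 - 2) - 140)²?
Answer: 11664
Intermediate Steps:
(((-5)²*10 - 2) - 140)² = ((25*10 - 2) - 140)² = ((250 - 2) - 140)² = (248 - 140)² = 108² = 11664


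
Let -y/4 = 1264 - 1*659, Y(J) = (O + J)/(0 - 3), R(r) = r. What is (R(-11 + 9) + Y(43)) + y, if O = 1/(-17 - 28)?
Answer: -328904/135 ≈ -2436.3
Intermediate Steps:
O = -1/45 (O = 1/(-45) = -1/45 ≈ -0.022222)
Y(J) = 1/135 - J/3 (Y(J) = (-1/45 + J)/(0 - 3) = (-1/45 + J)/(-3) = (-1/45 + J)*(-⅓) = 1/135 - J/3)
y = -2420 (y = -4*(1264 - 1*659) = -4*(1264 - 659) = -4*605 = -2420)
(R(-11 + 9) + Y(43)) + y = ((-11 + 9) + (1/135 - ⅓*43)) - 2420 = (-2 + (1/135 - 43/3)) - 2420 = (-2 - 1934/135) - 2420 = -2204/135 - 2420 = -328904/135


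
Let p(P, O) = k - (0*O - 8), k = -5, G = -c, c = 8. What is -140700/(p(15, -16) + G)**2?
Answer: -5628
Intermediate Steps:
G = -8 (G = -1*8 = -8)
p(P, O) = 3 (p(P, O) = -5 - (0*O - 8) = -5 - (0 - 8) = -5 - 1*(-8) = -5 + 8 = 3)
-140700/(p(15, -16) + G)**2 = -140700/(3 - 8)**2 = -140700/((-5)**2) = -140700/25 = -140700*1/25 = -5628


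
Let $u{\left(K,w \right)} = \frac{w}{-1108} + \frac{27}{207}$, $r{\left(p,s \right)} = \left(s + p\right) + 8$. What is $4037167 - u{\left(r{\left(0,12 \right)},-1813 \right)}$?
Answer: $\frac{102883118805}{25484} \approx 4.0372 \cdot 10^{6}$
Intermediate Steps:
$r{\left(p,s \right)} = 8 + p + s$ ($r{\left(p,s \right)} = \left(p + s\right) + 8 = 8 + p + s$)
$u{\left(K,w \right)} = \frac{3}{23} - \frac{w}{1108}$ ($u{\left(K,w \right)} = w \left(- \frac{1}{1108}\right) + 27 \cdot \frac{1}{207} = - \frac{w}{1108} + \frac{3}{23} = \frac{3}{23} - \frac{w}{1108}$)
$4037167 - u{\left(r{\left(0,12 \right)},-1813 \right)} = 4037167 - \left(\frac{3}{23} - - \frac{1813}{1108}\right) = 4037167 - \left(\frac{3}{23} + \frac{1813}{1108}\right) = 4037167 - \frac{45023}{25484} = \frac{102883118805}{25484}$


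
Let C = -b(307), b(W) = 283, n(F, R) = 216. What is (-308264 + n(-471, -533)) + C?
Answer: -308331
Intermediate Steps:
C = -283 (C = -1*283 = -283)
(-308264 + n(-471, -533)) + C = (-308264 + 216) - 283 = -308048 - 283 = -308331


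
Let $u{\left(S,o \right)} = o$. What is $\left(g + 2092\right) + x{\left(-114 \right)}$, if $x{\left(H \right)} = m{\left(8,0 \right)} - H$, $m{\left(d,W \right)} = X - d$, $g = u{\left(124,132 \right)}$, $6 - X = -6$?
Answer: $2342$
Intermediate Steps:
$X = 12$ ($X = 6 - -6 = 6 + 6 = 12$)
$g = 132$
$m{\left(d,W \right)} = 12 - d$
$x{\left(H \right)} = 4 - H$ ($x{\left(H \right)} = \left(12 - 8\right) - H = 4 - H$)
$\left(g + 2092\right) + x{\left(-114 \right)} = \left(132 + 2092\right) + \left(4 - -114\right) = 2224 + \left(4 + 114\right) = 2224 + 118 = 2342$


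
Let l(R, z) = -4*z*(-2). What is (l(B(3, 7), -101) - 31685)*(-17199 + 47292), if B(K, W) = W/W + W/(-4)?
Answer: -977811849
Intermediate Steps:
B(K, W) = 1 - W/4 (B(K, W) = 1 + W*(-¼) = 1 - W/4)
l(R, z) = 8*z
(l(B(3, 7), -101) - 31685)*(-17199 + 47292) = (8*(-101) - 31685)*(-17199 + 47292) = (-808 - 31685)*30093 = -32493*30093 = -977811849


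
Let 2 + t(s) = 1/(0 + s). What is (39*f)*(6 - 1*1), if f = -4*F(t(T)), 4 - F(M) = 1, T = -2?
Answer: -2340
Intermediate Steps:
t(s) = -2 + 1/s (t(s) = -2 + 1/(0 + s) = -2 + 1/s)
F(M) = 3 (F(M) = 4 - 1*1 = 4 - 1 = 3)
f = -12 (f = -4*3 = -12)
(39*f)*(6 - 1*1) = (39*(-12))*(6 - 1*1) = -468*(6 - 1) = -468*5 = -2340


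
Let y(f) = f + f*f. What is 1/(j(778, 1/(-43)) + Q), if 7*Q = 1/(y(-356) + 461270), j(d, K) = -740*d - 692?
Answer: -4113550/2371099582599 ≈ -1.7349e-6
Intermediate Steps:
y(f) = f + f²
j(d, K) = -692 - 740*d
Q = 1/4113550 (Q = 1/(7*(-356*(1 - 356) + 461270)) = 1/(7*(-356*(-355) + 461270)) = 1/(7*(126380 + 461270)) = (⅐)/587650 = (⅐)*(1/587650) = 1/4113550 ≈ 2.4310e-7)
1/(j(778, 1/(-43)) + Q) = 1/((-692 - 740*778) + 1/4113550) = 1/((-692 - 575720) + 1/4113550) = 1/(-576412 + 1/4113550) = 1/(-2371099582599/4113550) = -4113550/2371099582599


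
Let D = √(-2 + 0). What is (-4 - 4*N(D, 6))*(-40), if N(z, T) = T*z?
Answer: 160 + 960*I*√2 ≈ 160.0 + 1357.6*I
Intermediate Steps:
D = I*√2 (D = √(-2) = I*√2 ≈ 1.4142*I)
(-4 - 4*N(D, 6))*(-40) = (-4 - 24*I*√2)*(-40) = 160 + 960*I*√2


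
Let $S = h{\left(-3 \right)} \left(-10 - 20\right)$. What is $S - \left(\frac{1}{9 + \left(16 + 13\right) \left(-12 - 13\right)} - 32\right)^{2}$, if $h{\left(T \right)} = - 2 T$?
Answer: $- \frac{617283649}{512656} \approx -1204.1$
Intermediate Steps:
$S = -180$ ($S = \left(-2\right) \left(-3\right) \left(-10 - 20\right) = 6 \left(-30\right) = -180$)
$S - \left(\frac{1}{9 + \left(16 + 13\right) \left(-12 - 13\right)} - 32\right)^{2} = -180 - \left(\frac{1}{9 + \left(16 + 13\right) \left(-12 - 13\right)} - 32\right)^{2} = -180 - \left(\frac{1}{9 + 29 \left(-25\right)} - 32\right)^{2} = -180 - \left(\frac{1}{9 - 725} - 32\right)^{2} = -180 - \left(\frac{1}{-716} - 32\right)^{2} = -180 - \left(- \frac{1}{716} - 32\right)^{2} = -180 - \left(- \frac{22913}{716}\right)^{2} = -180 - \frac{525005569}{512656} = - \frac{617283649}{512656}$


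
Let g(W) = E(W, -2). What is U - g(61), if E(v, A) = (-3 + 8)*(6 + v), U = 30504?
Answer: 30169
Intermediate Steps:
E(v, A) = 30 + 5*v (E(v, A) = 5*(6 + v) = 30 + 5*v)
g(W) = 30 + 5*W
U - g(61) = 30504 - (30 + 5*61) = 30504 - (30 + 305) = 30504 - 1*335 = 30504 - 335 = 30169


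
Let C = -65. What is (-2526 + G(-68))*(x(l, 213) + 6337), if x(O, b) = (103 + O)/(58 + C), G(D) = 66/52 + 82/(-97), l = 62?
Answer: -20106701113/1261 ≈ -1.5945e+7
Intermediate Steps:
G(D) = 1069/2522 (G(D) = 66*(1/52) + 82*(-1/97) = 33/26 - 82/97 = 1069/2522)
x(O, b) = -103/7 - O/7 (x(O, b) = (103 + O)/(58 - 65) = (103 + O)/(-7) = (103 + O)*(-⅐) = -103/7 - O/7)
(-2526 + G(-68))*(x(l, 213) + 6337) = (-2526 + 1069/2522)*((-103/7 - ⅐*62) + 6337) = -6369503*((-103/7 - 62/7) + 6337)/2522 = -6369503*(-165/7 + 6337)/2522 = -6369503/2522*44194/7 = -20106701113/1261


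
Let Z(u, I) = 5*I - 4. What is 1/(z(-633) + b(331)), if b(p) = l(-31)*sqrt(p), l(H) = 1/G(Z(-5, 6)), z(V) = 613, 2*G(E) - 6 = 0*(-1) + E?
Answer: 156928/96196533 - 16*sqrt(331)/96196533 ≈ 0.0016283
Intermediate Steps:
Z(u, I) = -4 + 5*I
G(E) = 3 + E/2 (G(E) = 3 + (0*(-1) + E)/2 = 3 + (0 + E)/2 = 3 + E/2)
l(H) = 1/16 (l(H) = 1/(3 + (-4 + 5*6)/2) = 1/(3 + (-4 + 30)/2) = 1/(3 + (1/2)*26) = 1/(3 + 13) = 1/16)
b(p) = sqrt(p)/16
1/(z(-633) + b(331)) = 1/(613 + sqrt(331)/16)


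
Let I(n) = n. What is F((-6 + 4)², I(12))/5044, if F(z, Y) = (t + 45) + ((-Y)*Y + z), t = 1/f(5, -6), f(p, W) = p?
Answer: -237/12610 ≈ -0.018795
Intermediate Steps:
t = ⅕ (t = 1/5 = ⅕ ≈ 0.20000)
F(z, Y) = 226/5 + z - Y² (F(z, Y) = (⅕ + 45) + ((-Y)*Y + z) = 226/5 + (-Y² + z) = 226/5 + (z - Y²) = 226/5 + z - Y²)
F((-6 + 4)², I(12))/5044 = (226/5 + (-6 + 4)² - 1*12²)/5044 = (226/5 + (-2)² - 1*144)*(1/5044) = (226/5 + 4 - 144)*(1/5044) = -474/5*1/5044 = -237/12610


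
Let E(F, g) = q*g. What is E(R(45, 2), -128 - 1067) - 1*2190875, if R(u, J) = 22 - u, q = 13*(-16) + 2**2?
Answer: -1947095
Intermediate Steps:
q = -204 (q = -208 + 4 = -204)
E(F, g) = -204*g
E(R(45, 2), -128 - 1067) - 1*2190875 = -204*(-128 - 1067) - 1*2190875 = -204*(-1195) - 2190875 = 243780 - 2190875 = -1947095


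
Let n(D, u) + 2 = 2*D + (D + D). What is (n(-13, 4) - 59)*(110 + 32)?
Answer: -16046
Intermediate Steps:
n(D, u) = -2 + 4*D (n(D, u) = -2 + (2*D + (D + D)) = -2 + (2*D + 2*D) = -2 + 4*D)
(n(-13, 4) - 59)*(110 + 32) = ((-2 + 4*(-13)) - 59)*(110 + 32) = ((-2 - 52) - 59)*142 = (-54 - 59)*142 = -113*142 = -16046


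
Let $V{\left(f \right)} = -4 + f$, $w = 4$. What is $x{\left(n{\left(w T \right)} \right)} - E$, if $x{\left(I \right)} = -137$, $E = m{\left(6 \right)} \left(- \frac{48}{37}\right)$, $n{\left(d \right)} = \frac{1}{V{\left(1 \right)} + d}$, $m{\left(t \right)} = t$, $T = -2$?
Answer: $- \frac{4781}{37} \approx -129.22$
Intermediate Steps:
$n{\left(d \right)} = \frac{1}{-3 + d}$ ($n{\left(d \right)} = \frac{1}{\left(-4 + 1\right) + d} = \frac{1}{-3 + d}$)
$E = - \frac{288}{37}$ ($E = 6 \left(- \frac{48}{37}\right) = - \frac{288}{37} \approx -7.7838$)
$x{\left(n{\left(w T \right)} \right)} - E = -137 - - \frac{288}{37} = -137 + \frac{288}{37} = - \frac{4781}{37}$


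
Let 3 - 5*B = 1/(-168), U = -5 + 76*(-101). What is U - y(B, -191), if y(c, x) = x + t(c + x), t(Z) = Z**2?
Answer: -1234565929/28224 ≈ -43742.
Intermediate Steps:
U = -7681 (U = -5 - 7676 = -7681)
B = 101/168 (B = 3/5 - 1/5/(-168) = 3/5 - 1/5*(-1/168) = 3/5 + 1/840 = 101/168 ≈ 0.60119)
y(c, x) = x + (c + x)**2
U - y(B, -191) = -7681 - (-191 + (101/168 - 191)**2) = -7681 - (-191 + (-31987/168)**2) = -7681 - (-191 + 1023168169/28224) = -7681 - 1*1017777385/28224 = -7681 - 1017777385/28224 = -1234565929/28224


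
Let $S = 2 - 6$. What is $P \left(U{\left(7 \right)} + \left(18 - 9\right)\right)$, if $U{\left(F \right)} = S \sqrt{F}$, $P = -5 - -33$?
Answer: $252 - 112 \sqrt{7} \approx -44.324$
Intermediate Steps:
$P = 28$ ($P = -5 + 33 = 28$)
$S = -4$ ($S = 2 - 6 = -4$)
$U{\left(F \right)} = - 4 \sqrt{F}$
$P \left(U{\left(7 \right)} + \left(18 - 9\right)\right) = 28 \left(- 4 \sqrt{7} + \left(18 - 9\right)\right) = 28 \left(- 4 \sqrt{7} + 9\right) = 28 \left(9 - 4 \sqrt{7}\right) = 252 - 112 \sqrt{7}$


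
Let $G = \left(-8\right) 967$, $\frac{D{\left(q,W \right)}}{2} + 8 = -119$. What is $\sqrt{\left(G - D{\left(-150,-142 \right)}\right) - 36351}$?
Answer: $i \sqrt{43833} \approx 209.36 i$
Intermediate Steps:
$D{\left(q,W \right)} = -254$ ($D{\left(q,W \right)} = -16 + 2 \left(-119\right) = -16 - 238 = -254$)
$G = -7736$
$\sqrt{\left(G - D{\left(-150,-142 \right)}\right) - 36351} = \sqrt{\left(-7736 - -254\right) - 36351} = \sqrt{\left(-7736 + 254\right) - 36351} = \sqrt{-7482 - 36351} = \sqrt{-43833} = i \sqrt{43833}$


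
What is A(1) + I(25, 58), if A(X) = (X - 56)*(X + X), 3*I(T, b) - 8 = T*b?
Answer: 376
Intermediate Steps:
I(T, b) = 8/3 + T*b/3 (I(T, b) = 8/3 + (T*b)/3 = 8/3 + T*b/3)
A(X) = 2*X*(-56 + X) (A(X) = (-56 + X)*(2*X) = 2*X*(-56 + X))
A(1) + I(25, 58) = 2*1*(-56 + 1) + (8/3 + (⅓)*25*58) = 2*1*(-55) + (8/3 + 1450/3) = -110 + 486 = 376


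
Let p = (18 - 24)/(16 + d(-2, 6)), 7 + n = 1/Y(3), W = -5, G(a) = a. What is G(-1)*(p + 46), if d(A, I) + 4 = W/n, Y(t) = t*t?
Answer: -11974/263 ≈ -45.529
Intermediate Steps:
Y(t) = t²
n = -62/9 (n = -7 + 1/(3²) = -7 + 1/9 = -7 + ⅑ = -62/9 ≈ -6.8889)
d(A, I) = -203/62 (d(A, I) = -4 - 5/(-62/9) = -4 - 5*(-9/62) = -4 + 45/62 = -203/62)
p = -124/263 (p = (18 - 24)/(16 - 203/62) = -6/789/62 = -6*62/789 = -124/263 ≈ -0.47148)
G(-1)*(p + 46) = -(-124/263 + 46) = -1*11974/263 = -11974/263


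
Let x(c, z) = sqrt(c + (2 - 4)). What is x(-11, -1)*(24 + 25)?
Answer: 49*I*sqrt(13) ≈ 176.67*I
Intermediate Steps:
x(c, z) = sqrt(-2 + c) (x(c, z) = sqrt(c - 2) = sqrt(-2 + c))
x(-11, -1)*(24 + 25) = sqrt(-2 - 11)*(24 + 25) = sqrt(-13)*49 = (I*sqrt(13))*49 = 49*I*sqrt(13)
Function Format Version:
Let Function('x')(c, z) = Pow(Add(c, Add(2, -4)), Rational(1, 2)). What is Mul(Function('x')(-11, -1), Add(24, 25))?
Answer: Mul(49, I, Pow(13, Rational(1, 2))) ≈ Mul(176.67, I)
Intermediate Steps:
Function('x')(c, z) = Pow(Add(-2, c), Rational(1, 2)) (Function('x')(c, z) = Pow(Add(c, -2), Rational(1, 2)) = Pow(Add(-2, c), Rational(1, 2)))
Mul(Function('x')(-11, -1), Add(24, 25)) = Mul(Pow(Add(-2, -11), Rational(1, 2)), Add(24, 25)) = Mul(Pow(-13, Rational(1, 2)), 49) = Mul(Mul(I, Pow(13, Rational(1, 2))), 49) = Mul(49, I, Pow(13, Rational(1, 2)))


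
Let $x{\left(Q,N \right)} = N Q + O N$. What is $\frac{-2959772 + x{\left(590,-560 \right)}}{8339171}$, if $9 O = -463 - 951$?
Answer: $- \frac{28819708}{75052539} \approx -0.38399$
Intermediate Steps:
$O = - \frac{1414}{9}$ ($O = \frac{-463 - 951}{9} = \frac{1}{9} \left(-1414\right) = - \frac{1414}{9} \approx -157.11$)
$x{\left(Q,N \right)} = - \frac{1414 N}{9} + N Q$ ($x{\left(Q,N \right)} = N Q - \frac{1414 N}{9} = - \frac{1414 N}{9} + N Q$)
$\frac{-2959772 + x{\left(590,-560 \right)}}{8339171} = \frac{-2959772 + \frac{1}{9} \left(-560\right) \left(-1414 + 9 \cdot 590\right)}{8339171} = \left(-2959772 + \frac{1}{9} \left(-560\right) \left(-1414 + 5310\right)\right) \frac{1}{8339171} = \left(-2959772 + \frac{1}{9} \left(-560\right) 3896\right) \frac{1}{8339171} = \left(-2959772 - \frac{2181760}{9}\right) \frac{1}{8339171} = \left(- \frac{28819708}{9}\right) \frac{1}{8339171} = - \frac{28819708}{75052539}$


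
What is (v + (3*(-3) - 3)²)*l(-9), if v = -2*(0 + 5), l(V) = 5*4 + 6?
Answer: 3484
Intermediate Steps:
l(V) = 26 (l(V) = 20 + 6 = 26)
v = -10 (v = -2*5 = -10)
(v + (3*(-3) - 3)²)*l(-9) = (-10 + (3*(-3) - 3)²)*26 = (-10 + (-9 - 3)²)*26 = (-10 + (-12)²)*26 = (-10 + 144)*26 = 134*26 = 3484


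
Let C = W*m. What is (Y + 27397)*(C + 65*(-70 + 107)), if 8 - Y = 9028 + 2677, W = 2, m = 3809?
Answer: 157361100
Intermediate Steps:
C = 7618 (C = 2*3809 = 7618)
Y = -11697 (Y = 8 - (9028 + 2677) = 8 - 1*11705 = 8 - 11705 = -11697)
(Y + 27397)*(C + 65*(-70 + 107)) = (-11697 + 27397)*(7618 + 65*(-70 + 107)) = 15700*(7618 + 65*37) = 15700*(7618 + 2405) = 15700*10023 = 157361100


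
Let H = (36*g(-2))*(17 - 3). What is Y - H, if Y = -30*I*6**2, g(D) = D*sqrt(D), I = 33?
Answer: -35640 + 1008*I*sqrt(2) ≈ -35640.0 + 1425.5*I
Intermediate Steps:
g(D) = D**(3/2)
H = -1008*I*sqrt(2) (H = (36*(-2)**(3/2))*(17 - 3) = (36*(-2*I*sqrt(2)))*14 = -72*I*sqrt(2)*14 = -1008*I*sqrt(2) ≈ -1425.5*I)
Y = -35640 (Y = -30*33*6**2 = -990*36 = -35640)
Y - H = -35640 - (-1008)*I*sqrt(2) = -35640 + 1008*I*sqrt(2)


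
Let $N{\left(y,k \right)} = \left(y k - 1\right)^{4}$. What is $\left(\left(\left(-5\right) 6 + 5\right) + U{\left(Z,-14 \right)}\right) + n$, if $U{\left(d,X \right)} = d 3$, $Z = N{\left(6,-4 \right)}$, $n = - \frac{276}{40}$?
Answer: $\frac{11718431}{10} \approx 1.1718 \cdot 10^{6}$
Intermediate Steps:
$N{\left(y,k \right)} = \left(-1 + k y\right)^{4}$ ($N{\left(y,k \right)} = \left(k y - 1\right)^{4} = \left(-1 + k y\right)^{4}$)
$n = - \frac{69}{10}$ ($n = \left(-276\right) \frac{1}{40} = - \frac{69}{10} \approx -6.9$)
$Z = 390625$ ($Z = \left(-1 - 24\right)^{4} = \left(-25\right)^{4} = 390625$)
$U{\left(d,X \right)} = 3 d$
$\left(\left(\left(-5\right) 6 + 5\right) + U{\left(Z,-14 \right)}\right) + n = \left(\left(\left(-5\right) 6 + 5\right) + 3 \cdot 390625\right) - \frac{69}{10} = \left(\left(-30 + 5\right) + 1171875\right) - \frac{69}{10} = \left(-25 + 1171875\right) - \frac{69}{10} = 1171850 - \frac{69}{10} = \frac{11718431}{10}$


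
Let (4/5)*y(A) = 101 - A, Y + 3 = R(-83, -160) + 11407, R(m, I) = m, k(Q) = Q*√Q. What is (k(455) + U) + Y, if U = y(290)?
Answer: 44339/4 + 455*√455 ≈ 20790.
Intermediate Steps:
k(Q) = Q^(3/2)
Y = 11321 (Y = -3 + (-83 + 11407) = -3 + 11324 = 11321)
y(A) = 505/4 - 5*A/4 (y(A) = 5*(101 - A)/4 = 505/4 - 5*A/4)
U = -945/4 (U = 505/4 - 5/4*290 = 505/4 - 725/2 = -945/4 ≈ -236.25)
(k(455) + U) + Y = (455^(3/2) - 945/4) + 11321 = (455*√455 - 945/4) + 11321 = (-945/4 + 455*√455) + 11321 = 44339/4 + 455*√455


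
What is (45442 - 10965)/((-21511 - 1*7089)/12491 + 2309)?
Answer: 430652207/28813119 ≈ 14.946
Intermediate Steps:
(45442 - 10965)/((-21511 - 1*7089)/12491 + 2309) = 34477/((-21511 - 7089)*(1/12491) + 2309) = 34477/(-28600*1/12491 + 2309) = 34477/(-28600/12491 + 2309) = 34477/(28813119/12491) = 34477*(12491/28813119) = 430652207/28813119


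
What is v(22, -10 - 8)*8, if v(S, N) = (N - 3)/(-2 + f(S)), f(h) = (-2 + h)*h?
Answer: -28/73 ≈ -0.38356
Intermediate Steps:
f(h) = h*(-2 + h)
v(S, N) = (-3 + N)/(-2 + S*(-2 + S)) (v(S, N) = (N - 3)/(-2 + S*(-2 + S)) = (-3 + N)/(-2 + S*(-2 + S)))
v(22, -10 - 8)*8 = ((-3 + (-10 - 8))/(-2 + 22*(-2 + 22)))*8 = ((-3 - 18)/(-2 + 22*20))*8 = (-21/(-2 + 440))*8 = (-21/438)*8 = ((1/438)*(-21))*8 = -7/146*8 = -28/73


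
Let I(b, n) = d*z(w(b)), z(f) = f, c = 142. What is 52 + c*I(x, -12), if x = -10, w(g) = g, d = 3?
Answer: -4208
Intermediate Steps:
I(b, n) = 3*b
52 + c*I(x, -12) = 52 + 142*(3*(-10)) = 52 + 142*(-30) = 52 - 4260 = -4208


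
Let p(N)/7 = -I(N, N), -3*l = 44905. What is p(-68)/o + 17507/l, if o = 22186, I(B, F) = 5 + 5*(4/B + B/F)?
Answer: -2837255811/2419494230 ≈ -1.1727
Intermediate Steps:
l = -44905/3 (l = -1/3*44905 = -44905/3 ≈ -14968.)
I(B, F) = 5 + 20/B + 5*B/F (I(B, F) = 5 + (20/B + 5*B/F) = 5 + 20/B + 5*B/F)
p(N) = -70 - 140/N (p(N) = 7*(-(5 + 20/N + 5*N/N)) = 7*(-(5 + 20/N + 5)) = 7*(-(10 + 20/N)) = 7*(-10 - 20/N) = -70 - 140/N)
p(-68)/o + 17507/l = (-70 - 140/(-68))/22186 + 17507/(-44905/3) = (-70 - 140*(-1/68))*(1/22186) + 17507*(-3/44905) = (-70 + 35/17)*(1/22186) - 7503/6415 = -1155/17*1/22186 - 7503/6415 = -1155/377162 - 7503/6415 = -2837255811/2419494230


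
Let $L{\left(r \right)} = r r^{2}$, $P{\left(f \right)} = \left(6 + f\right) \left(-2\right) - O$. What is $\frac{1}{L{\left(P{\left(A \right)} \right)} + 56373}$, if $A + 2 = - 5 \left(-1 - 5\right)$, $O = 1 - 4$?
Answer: $- \frac{1}{218252} \approx -4.5819 \cdot 10^{-6}$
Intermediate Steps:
$O = -3$
$A = 28$ ($A = -2 - 5 \left(-1 - 5\right) = -2 - -30 = -2 + 30 = 28$)
$P{\left(f \right)} = -9 - 2 f$ ($P{\left(f \right)} = \left(6 + f\right) \left(-2\right) - -3 = \left(-12 - 2 f\right) + 3 = -9 - 2 f$)
$L{\left(r \right)} = r^{3}$
$\frac{1}{L{\left(P{\left(A \right)} \right)} + 56373} = \frac{1}{\left(-9 - 56\right)^{3} + 56373} = \frac{1}{\left(-65\right)^{3} + 56373} = \frac{1}{-274625 + 56373} = \frac{1}{-218252} = - \frac{1}{218252}$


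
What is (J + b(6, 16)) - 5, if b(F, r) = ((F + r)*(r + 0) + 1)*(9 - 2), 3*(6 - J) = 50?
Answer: 7366/3 ≈ 2455.3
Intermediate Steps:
J = -32/3 (J = 6 - 1/3*50 = 6 - 50/3 = -32/3 ≈ -10.667)
b(F, r) = 7 + 7*r*(F + r) (b(F, r) = ((F + r)*r + 1)*7 = (r*(F + r) + 1)*7 = (1 + r*(F + r))*7 = 7 + 7*r*(F + r))
(J + b(6, 16)) - 5 = (-32/3 + (7 + 7*16**2 + 7*6*16)) - 5 = (-32/3 + (7 + 7*256 + 672)) - 5 = (-32/3 + (7 + 1792 + 672)) - 5 = (-32/3 + 2471) - 5 = 7381/3 - 5 = 7366/3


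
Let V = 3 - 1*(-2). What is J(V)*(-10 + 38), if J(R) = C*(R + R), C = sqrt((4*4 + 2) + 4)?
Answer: 280*sqrt(22) ≈ 1313.3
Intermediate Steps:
V = 5 (V = 3 + 2 = 5)
C = sqrt(22) (C = sqrt((16 + 2) + 4) = sqrt(18 + 4) = sqrt(22) ≈ 4.6904)
J(R) = 2*R*sqrt(22) (J(R) = sqrt(22)*(R + R) = sqrt(22)*(2*R) = 2*R*sqrt(22))
J(V)*(-10 + 38) = (2*5*sqrt(22))*(-10 + 38) = (10*sqrt(22))*28 = 280*sqrt(22)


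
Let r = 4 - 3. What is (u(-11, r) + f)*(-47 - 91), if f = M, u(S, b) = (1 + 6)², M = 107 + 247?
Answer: -55614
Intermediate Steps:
r = 1
M = 354
u(S, b) = 49 (u(S, b) = 7² = 49)
f = 354
(u(-11, r) + f)*(-47 - 91) = (49 + 354)*(-47 - 91) = 403*(-138) = -55614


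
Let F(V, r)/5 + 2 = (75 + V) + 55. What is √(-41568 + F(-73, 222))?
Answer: I*√41293 ≈ 203.21*I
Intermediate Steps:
F(V, r) = 640 + 5*V (F(V, r) = -10 + 5*((75 + V) + 55) = -10 + 5*(130 + V) = -10 + (650 + 5*V) = 640 + 5*V)
√(-41568 + F(-73, 222)) = √(-41568 + (640 + 5*(-73))) = √(-41568 + (640 - 365)) = √(-41568 + 275) = √(-41293) = I*√41293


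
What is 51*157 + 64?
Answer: 8071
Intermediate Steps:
51*157 + 64 = 8007 + 64 = 8071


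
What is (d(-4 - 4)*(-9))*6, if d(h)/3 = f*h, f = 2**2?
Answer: 5184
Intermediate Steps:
f = 4
d(h) = 12*h (d(h) = 3*(4*h) = 12*h)
(d(-4 - 4)*(-9))*6 = ((12*(-4 - 4))*(-9))*6 = ((12*(-8))*(-9))*6 = -96*(-9)*6 = 864*6 = 5184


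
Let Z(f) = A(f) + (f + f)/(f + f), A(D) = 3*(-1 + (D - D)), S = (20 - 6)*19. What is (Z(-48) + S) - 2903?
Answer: -2639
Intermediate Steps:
S = 266 (S = 14*19 = 266)
A(D) = -3 (A(D) = 3*(-1 + 0) = 3*(-1) = -3)
Z(f) = -2 (Z(f) = -3 + (f + f)/(f + f) = -3 + (2*f)/((2*f)) = -3 + (2*f)*(1/(2*f)) = -3 + 1 = -2)
(Z(-48) + S) - 2903 = (-2 + 266) - 2903 = 264 - 2903 = -2639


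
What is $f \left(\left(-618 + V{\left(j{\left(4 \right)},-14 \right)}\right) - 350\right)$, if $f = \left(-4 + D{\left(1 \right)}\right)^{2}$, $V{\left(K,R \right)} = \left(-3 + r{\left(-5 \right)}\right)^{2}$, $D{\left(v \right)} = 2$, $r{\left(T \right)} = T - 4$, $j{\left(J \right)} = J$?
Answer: $-3296$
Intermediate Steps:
$r{\left(T \right)} = -4 + T$ ($r{\left(T \right)} = T - 4 = -4 + T$)
$V{\left(K,R \right)} = 144$ ($V{\left(K,R \right)} = \left(-3 - 9\right)^{2} = \left(-12\right)^{2} = 144$)
$f = 4$ ($f = \left(-4 + 2\right)^{2} = \left(-2\right)^{2} = 4$)
$f \left(\left(-618 + V{\left(j{\left(4 \right)},-14 \right)}\right) - 350\right) = 4 \left(\left(-618 + 144\right) - 350\right) = 4 \left(-474 - 350\right) = 4 \left(-824\right) = -3296$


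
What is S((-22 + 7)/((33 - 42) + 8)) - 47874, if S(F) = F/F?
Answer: -47873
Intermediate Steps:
S(F) = 1
S((-22 + 7)/((33 - 42) + 8)) - 47874 = 1 - 47874 = -47873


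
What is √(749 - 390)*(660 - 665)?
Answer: -5*√359 ≈ -94.736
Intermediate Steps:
√(749 - 390)*(660 - 665) = √359*(-5) = -5*√359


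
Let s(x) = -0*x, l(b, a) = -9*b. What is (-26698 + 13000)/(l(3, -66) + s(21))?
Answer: 1522/3 ≈ 507.33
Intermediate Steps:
s(x) = 0 (s(x) = -1*0 = 0)
(-26698 + 13000)/(l(3, -66) + s(21)) = (-26698 + 13000)/(-9*3 + 0) = -13698/(-27 + 0) = -13698/(-27) = -13698*(-1/27) = 1522/3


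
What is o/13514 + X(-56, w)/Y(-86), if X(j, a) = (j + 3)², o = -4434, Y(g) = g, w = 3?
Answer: -19171075/581102 ≈ -32.991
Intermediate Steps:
X(j, a) = (3 + j)²
o/13514 + X(-56, w)/Y(-86) = -4434/13514 + (3 - 56)²/(-86) = -4434*1/13514 + (-53)²*(-1/86) = -2217/6757 + 2809*(-1/86) = -2217/6757 - 2809/86 = -19171075/581102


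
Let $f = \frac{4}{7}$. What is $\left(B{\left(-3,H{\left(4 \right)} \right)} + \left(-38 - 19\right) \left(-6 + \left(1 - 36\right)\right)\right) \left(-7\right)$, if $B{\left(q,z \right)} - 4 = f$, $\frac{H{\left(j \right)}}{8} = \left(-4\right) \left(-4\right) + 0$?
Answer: $-16391$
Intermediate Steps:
$H{\left(j \right)} = 128$ ($H{\left(j \right)} = 8 \left(\left(-4\right) \left(-4\right) + 0\right) = 8 \left(16 + 0\right) = 8 \cdot 16 = 128$)
$f = \frac{4}{7}$ ($f = 4 \cdot \frac{1}{7} = \frac{4}{7} \approx 0.57143$)
$B{\left(q,z \right)} = \frac{32}{7}$ ($B{\left(q,z \right)} = 4 + \frac{4}{7} = \frac{32}{7}$)
$\left(B{\left(-3,H{\left(4 \right)} \right)} + \left(-38 - 19\right) \left(-6 + \left(1 - 36\right)\right)\right) \left(-7\right) = \left(\frac{32}{7} + \left(-38 - 19\right) \left(-6 + \left(1 - 36\right)\right)\right) \left(-7\right) = \left(\frac{32}{7} - 57 \left(-6 - 35\right)\right) \left(-7\right) = \left(\frac{32}{7} - -2337\right) \left(-7\right) = \left(\frac{32}{7} + 2337\right) \left(-7\right) = \frac{16391}{7} \left(-7\right) = -16391$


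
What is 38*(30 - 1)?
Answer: 1102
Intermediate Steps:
38*(30 - 1) = 38*29 = 1102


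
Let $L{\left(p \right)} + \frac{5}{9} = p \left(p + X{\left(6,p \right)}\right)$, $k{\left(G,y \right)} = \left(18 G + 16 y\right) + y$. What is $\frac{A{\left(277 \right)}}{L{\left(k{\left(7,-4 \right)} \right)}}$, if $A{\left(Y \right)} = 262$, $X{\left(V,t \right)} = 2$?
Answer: $\frac{2358}{31315} \approx 0.075299$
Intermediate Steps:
$k{\left(G,y \right)} = 17 y + 18 G$ ($k{\left(G,y \right)} = \left(16 y + 18 G\right) + y = 17 y + 18 G$)
$L{\left(p \right)} = - \frac{5}{9} + p \left(2 + p\right)$ ($L{\left(p \right)} = - \frac{5}{9} + p \left(p + 2\right) = - \frac{5}{9} + p \left(2 + p\right)$)
$\frac{A{\left(277 \right)}}{L{\left(k{\left(7,-4 \right)} \right)}} = \frac{262}{- \frac{5}{9} + \left(17 \left(-4\right) + 18 \cdot 7\right)^{2} + 2 \left(17 \left(-4\right) + 18 \cdot 7\right)} = \frac{262}{- \frac{5}{9} + \left(-68 + 126\right)^{2} + 2 \left(-68 + 126\right)} = \frac{262}{- \frac{5}{9} + 58^{2} + 2 \cdot 58} = \frac{262}{- \frac{5}{9} + 3364 + 116} = \frac{262}{\frac{31315}{9}} = 262 \cdot \frac{9}{31315} = \frac{2358}{31315}$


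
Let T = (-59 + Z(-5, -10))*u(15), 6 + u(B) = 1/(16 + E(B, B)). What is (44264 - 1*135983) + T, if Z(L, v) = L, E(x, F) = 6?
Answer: -1004717/11 ≈ -91338.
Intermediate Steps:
u(B) = -131/22 (u(B) = -6 + 1/(16 + 6) = -6 + 1/22 = -131/22)
T = 4192/11 (T = (-59 - 5)*(-131/22) = -64*(-131/22) = 4192/11 ≈ 381.09)
(44264 - 1*135983) + T = (44264 - 1*135983) + 4192/11 = (44264 - 135983) + 4192/11 = -91719 + 4192/11 = -1004717/11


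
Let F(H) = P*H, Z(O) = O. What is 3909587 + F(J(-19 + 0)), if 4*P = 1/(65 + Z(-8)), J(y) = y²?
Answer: 46915063/12 ≈ 3.9096e+6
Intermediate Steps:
P = 1/228 (P = 1/(4*(65 - 8)) = (¼)/57 = (¼)*(1/57) = 1/228 ≈ 0.0043860)
F(H) = H/228
3909587 + F(J(-19 + 0)) = 3909587 + (-19 + 0)²/228 = 3909587 + (1/228)*(-19)² = 3909587 + (1/228)*361 = 3909587 + 19/12 = 46915063/12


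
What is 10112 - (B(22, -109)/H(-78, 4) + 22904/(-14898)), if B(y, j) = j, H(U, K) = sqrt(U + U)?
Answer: 75335740/7449 - 109*I*sqrt(39)/78 ≈ 10114.0 - 8.727*I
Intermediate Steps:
H(U, K) = sqrt(2)*sqrt(U) (H(U, K) = sqrt(2*U) = sqrt(2)*sqrt(U))
10112 - (B(22, -109)/H(-78, 4) + 22904/(-14898)) = 10112 - (-109*(-I*sqrt(39)/78) + 22904/(-14898)) = 10112 - (-109*(-I*sqrt(39)/78) + 22904*(-1/14898)) = 10112 - (-109*(-I*sqrt(39)/78) - 11452/7449) = 10112 - (-(-109)*I*sqrt(39)/78 - 11452/7449) = 10112 - (109*I*sqrt(39)/78 - 11452/7449) = 10112 - (-11452/7449 + 109*I*sqrt(39)/78) = 10112 + (11452/7449 - 109*I*sqrt(39)/78) = 75335740/7449 - 109*I*sqrt(39)/78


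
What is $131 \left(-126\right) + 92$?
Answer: $-16414$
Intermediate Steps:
$131 \left(-126\right) + 92 = -16506 + 92 = -16414$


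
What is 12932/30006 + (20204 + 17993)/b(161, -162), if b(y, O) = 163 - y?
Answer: 573082523/30006 ≈ 19099.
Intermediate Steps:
12932/30006 + (20204 + 17993)/b(161, -162) = 12932/30006 + (20204 + 17993)/(163 - 1*161) = 12932*(1/30006) + 38197/(163 - 161) = 6466/15003 + 38197/2 = 573082523/30006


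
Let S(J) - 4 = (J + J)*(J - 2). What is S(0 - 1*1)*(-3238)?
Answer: -32380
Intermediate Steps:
S(J) = 4 + 2*J*(-2 + J) (S(J) = 4 + (J + J)*(J - 2) = 4 + (2*J)*(-2 + J) = 4 + 2*J*(-2 + J))
S(0 - 1*1)*(-3238) = (4 - 4*(0 - 1*1) + 2*(0 - 1*1)²)*(-3238) = (4 - 4*(0 - 1) + 2*(0 - 1)²)*(-3238) = (4 - 4*(-1) + 2*(-1)²)*(-3238) = (4 + 4 + 2*1)*(-3238) = (4 + 4 + 2)*(-3238) = 10*(-3238) = -32380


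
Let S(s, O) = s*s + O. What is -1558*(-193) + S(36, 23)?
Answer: 302013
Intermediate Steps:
S(s, O) = O + s² (S(s, O) = s² + O = O + s²)
-1558*(-193) + S(36, 23) = -1558*(-193) + (23 + 36²) = 300694 + (23 + 1296) = 300694 + 1319 = 302013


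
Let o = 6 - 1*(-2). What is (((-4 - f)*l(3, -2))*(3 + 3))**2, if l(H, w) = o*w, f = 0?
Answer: 147456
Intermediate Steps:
o = 8 (o = 6 + 2 = 8)
l(H, w) = 8*w
(((-4 - f)*l(3, -2))*(3 + 3))**2 = (((-4 - 1*0)*(8*(-2)))*(3 + 3))**2 = (((-4 + 0)*(-16))*6)**2 = (-4*(-16)*6)**2 = (64*6)**2 = 384**2 = 147456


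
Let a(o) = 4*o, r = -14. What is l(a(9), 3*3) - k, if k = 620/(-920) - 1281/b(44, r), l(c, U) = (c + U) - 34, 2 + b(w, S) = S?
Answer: -25167/368 ≈ -68.389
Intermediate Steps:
b(w, S) = -2 + S
l(c, U) = -34 + U + c (l(c, U) = (U + c) - 34 = -34 + U + c)
k = 29215/368 (k = 620/(-920) - 1281/(-2 - 14) = 620*(-1/920) - 1281/(-16) = -31/46 - 1281*(-1/16) = -31/46 + 1281/16 = 29215/368 ≈ 79.389)
l(a(9), 3*3) - k = (-34 + 3*3 + 4*9) - 1*29215/368 = (-34 + 9 + 36) - 29215/368 = 11 - 29215/368 = -25167/368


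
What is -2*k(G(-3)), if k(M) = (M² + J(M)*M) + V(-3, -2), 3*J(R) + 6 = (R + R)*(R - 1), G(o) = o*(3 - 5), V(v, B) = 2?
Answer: -292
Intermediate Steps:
G(o) = -2*o (G(o) = o*(-2) = -2*o)
J(R) = -2 + 2*R*(-1 + R)/3 (J(R) = -2 + ((R + R)*(R - 1))/3 = -2 + ((2*R)*(-1 + R))/3 = -2 + (2*R*(-1 + R))/3 = -2 + 2*R*(-1 + R)/3)
k(M) = 2 + M² + M*(-2 - 2*M/3 + 2*M²/3) (k(M) = (M² + (-2 - 2*M/3 + 2*M²/3)*M) + 2 = (M² + M*(-2 - 2*M/3 + 2*M²/3)) + 2 = 2 + M² + M*(-2 - 2*M/3 + 2*M²/3))
-2*k(G(-3)) = -2*(2 - (-4)*(-3) + (-2*(-3))²/3 + 2*(-2*(-3))³/3) = -2*(2 - 2*6 + (⅓)*6² + (⅔)*6³) = -2*(2 - 12 + (⅓)*36 + (⅔)*216) = -2*(2 - 12 + 12 + 144) = -2*146 = -292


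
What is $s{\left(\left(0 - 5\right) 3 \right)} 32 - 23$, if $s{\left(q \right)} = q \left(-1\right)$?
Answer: $457$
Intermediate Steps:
$s{\left(q \right)} = - q$
$s{\left(\left(0 - 5\right) 3 \right)} 32 - 23 = - \left(0 - 5\right) 3 \cdot 32 - 23 = - \left(-5\right) 3 \cdot 32 - 23 = \left(-1\right) \left(-15\right) 32 - 23 = 15 \cdot 32 - 23 = 480 - 23 = 457$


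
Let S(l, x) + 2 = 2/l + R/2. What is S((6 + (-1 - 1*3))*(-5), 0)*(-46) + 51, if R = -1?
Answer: 876/5 ≈ 175.20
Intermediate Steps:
S(l, x) = -5/2 + 2/l (S(l, x) = -2 + (2/l - 1/2) = -2 + (2/l - 1*½) = -2 + (2/l - ½) = -2 + (-½ + 2/l) = -5/2 + 2/l)
S((6 + (-1 - 1*3))*(-5), 0)*(-46) + 51 = (-5/2 + 2/(((6 + (-1 - 1*3))*(-5))))*(-46) + 51 = (-5/2 + 2/(((6 + (-1 - 3))*(-5))))*(-46) + 51 = (-5/2 + 2/(((6 - 4)*(-5))))*(-46) + 51 = (-5/2 + 2/((2*(-5))))*(-46) + 51 = (-5/2 + 2/(-10))*(-46) + 51 = (-5/2 + 2*(-⅒))*(-46) + 51 = (-5/2 - ⅕)*(-46) + 51 = -27/10*(-46) + 51 = 621/5 + 51 = 876/5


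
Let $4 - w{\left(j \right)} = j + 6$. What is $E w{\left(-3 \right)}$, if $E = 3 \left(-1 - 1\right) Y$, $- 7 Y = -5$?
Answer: $- \frac{30}{7} \approx -4.2857$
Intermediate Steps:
$w{\left(j \right)} = -2 - j$ ($w{\left(j \right)} = 4 - \left(j + 6\right) = 4 - \left(6 + j\right) = -2 - j$)
$Y = \frac{5}{7}$ ($Y = \left(- \frac{1}{7}\right) \left(-5\right) = \frac{5}{7} \approx 0.71429$)
$E = - \frac{30}{7}$ ($E = 3 \left(-1 - 1\right) \frac{5}{7} = 3 \left(-2\right) \frac{5}{7} = \left(-6\right) \frac{5}{7} = - \frac{30}{7} \approx -4.2857$)
$E w{\left(-3 \right)} = - \frac{30 \left(-2 - -3\right)}{7} = - \frac{30 \left(-2 + 3\right)}{7} = \left(- \frac{30}{7}\right) 1 = - \frac{30}{7}$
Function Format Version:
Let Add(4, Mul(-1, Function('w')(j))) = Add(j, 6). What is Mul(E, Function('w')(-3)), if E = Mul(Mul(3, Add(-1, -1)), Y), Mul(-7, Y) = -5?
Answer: Rational(-30, 7) ≈ -4.2857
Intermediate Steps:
Function('w')(j) = Add(-2, Mul(-1, j)) (Function('w')(j) = Add(4, Mul(-1, Add(j, 6))) = Add(4, Mul(-1, Add(6, j))) = Add(4, Add(-6, Mul(-1, j))) = Add(-2, Mul(-1, j)))
Y = Rational(5, 7) (Y = Mul(Rational(-1, 7), -5) = Rational(5, 7) ≈ 0.71429)
E = Rational(-30, 7) (E = Mul(Mul(3, Add(-1, -1)), Rational(5, 7)) = Mul(Mul(3, -2), Rational(5, 7)) = Mul(-6, Rational(5, 7)) = Rational(-30, 7) ≈ -4.2857)
Mul(E, Function('w')(-3)) = Mul(Rational(-30, 7), Add(-2, Mul(-1, -3))) = Mul(Rational(-30, 7), Add(-2, 3)) = Mul(Rational(-30, 7), 1) = Rational(-30, 7)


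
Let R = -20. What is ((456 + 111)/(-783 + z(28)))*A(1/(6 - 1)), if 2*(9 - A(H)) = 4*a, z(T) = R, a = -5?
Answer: -10773/803 ≈ -13.416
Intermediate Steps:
z(T) = -20
A(H) = 19 (A(H) = 9 - 2*(-5) = 9 - 1/2*(-20) = 9 + 10 = 19)
((456 + 111)/(-783 + z(28)))*A(1/(6 - 1)) = ((456 + 111)/(-783 - 20))*19 = (567/(-803))*19 = (567*(-1/803))*19 = -567/803*19 = -10773/803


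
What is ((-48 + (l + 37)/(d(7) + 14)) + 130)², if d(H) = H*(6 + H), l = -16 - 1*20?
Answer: 74149321/11025 ≈ 6725.6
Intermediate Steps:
l = -36 (l = -16 - 20 = -36)
((-48 + (l + 37)/(d(7) + 14)) + 130)² = ((-48 + (-36 + 37)/(7*(6 + 7) + 14)) + 130)² = ((-48 + 1/(7*13 + 14)) + 130)² = ((-48 + 1/(91 + 14)) + 130)² = ((-48 + 1/105) + 130)² = (-5039/105 + 130)² = (8611/105)² = 74149321/11025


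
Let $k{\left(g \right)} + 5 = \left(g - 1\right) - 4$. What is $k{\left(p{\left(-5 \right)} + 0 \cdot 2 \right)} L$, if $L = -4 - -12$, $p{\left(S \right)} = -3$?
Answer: $-104$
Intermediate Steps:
$L = 8$ ($L = -4 + 12 = 8$)
$k{\left(g \right)} = -10 + g$ ($k{\left(g \right)} = -5 + \left(\left(g - 1\right) - 4\right) = -5 + \left(\left(-1 + g\right) - 4\right) = -5 + \left(-5 + g\right) = -10 + g$)
$k{\left(p{\left(-5 \right)} + 0 \cdot 2 \right)} L = \left(-10 + \left(-3 + 0 \cdot 2\right)\right) 8 = \left(-10 + \left(-3 + 0\right)\right) 8 = \left(-10 - 3\right) 8 = \left(-13\right) 8 = -104$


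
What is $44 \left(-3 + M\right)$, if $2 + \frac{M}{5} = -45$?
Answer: $-10472$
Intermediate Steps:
$M = -235$ ($M = -10 + 5 \left(-45\right) = -10 - 225 = -235$)
$44 \left(-3 + M\right) = 44 \left(-3 - 235\right) = 44 \left(-238\right) = -10472$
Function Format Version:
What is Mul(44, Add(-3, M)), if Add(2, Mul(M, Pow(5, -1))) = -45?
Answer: -10472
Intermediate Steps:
M = -235 (M = Add(-10, Mul(5, -45)) = Add(-10, -225) = -235)
Mul(44, Add(-3, M)) = Mul(44, Add(-3, -235)) = Mul(44, -238) = -10472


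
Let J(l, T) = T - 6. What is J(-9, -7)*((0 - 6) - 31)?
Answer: 481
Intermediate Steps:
J(l, T) = -6 + T
J(-9, -7)*((0 - 6) - 31) = (-6 - 7)*((0 - 6) - 31) = -13*(-6 - 31) = -13*(-37) = 481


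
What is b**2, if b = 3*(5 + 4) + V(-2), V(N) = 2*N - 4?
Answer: 361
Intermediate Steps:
V(N) = -4 + 2*N
b = 19 (b = 3*(5 + 4) + (-4 + 2*(-2)) = 3*9 + (-4 - 4) = 27 - 8 = 19)
b**2 = 19**2 = 361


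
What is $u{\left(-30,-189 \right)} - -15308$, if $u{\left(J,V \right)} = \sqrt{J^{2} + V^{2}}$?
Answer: $15308 + 3 \sqrt{4069} \approx 15499.0$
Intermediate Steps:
$u{\left(-30,-189 \right)} - -15308 = \sqrt{\left(-30\right)^{2} + \left(-189\right)^{2}} - -15308 = \sqrt{900 + 35721} + 15308 = \sqrt{36621} + 15308 = 3 \sqrt{4069} + 15308 = 15308 + 3 \sqrt{4069}$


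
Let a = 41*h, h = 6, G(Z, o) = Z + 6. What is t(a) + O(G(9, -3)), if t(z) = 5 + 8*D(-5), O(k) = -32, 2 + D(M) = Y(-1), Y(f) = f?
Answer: -51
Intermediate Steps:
G(Z, o) = 6 + Z
D(M) = -3 (D(M) = -2 - 1 = -3)
a = 246 (a = 41*6 = 246)
t(z) = -19 (t(z) = 5 + 8*(-3) = 5 - 24 = -19)
t(a) + O(G(9, -3)) = -19 - 32 = -51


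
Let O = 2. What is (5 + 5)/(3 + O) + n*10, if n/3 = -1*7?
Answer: -208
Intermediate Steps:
n = -21 (n = 3*(-1*7) = 3*(-7) = -21)
(5 + 5)/(3 + O) + n*10 = (5 + 5)/(3 + 2) - 21*10 = 10/5 - 210 = 10*(⅕) - 210 = 2 - 210 = -208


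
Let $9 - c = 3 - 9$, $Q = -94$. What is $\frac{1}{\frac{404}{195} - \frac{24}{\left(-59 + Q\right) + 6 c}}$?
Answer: $\frac{455}{1116} \approx 0.40771$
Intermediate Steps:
$c = 15$ ($c = 9 - \left(3 - 9\right) = 9 - -6 = 9 + 6 = 15$)
$\frac{1}{\frac{404}{195} - \frac{24}{\left(-59 + Q\right) + 6 c}} = \frac{1}{\frac{404}{195} - \frac{24}{\left(-59 - 94\right) + 6 \cdot 15}} = \frac{1}{404 \cdot \frac{1}{195} - \frac{24}{-153 + 90}} = \frac{1}{\frac{404}{195} - \frac{24}{-63}} = \frac{1}{\frac{404}{195} - - \frac{8}{21}} = \frac{1}{\frac{404}{195} + \frac{8}{21}} = \frac{1}{\frac{1116}{455}} = \frac{455}{1116}$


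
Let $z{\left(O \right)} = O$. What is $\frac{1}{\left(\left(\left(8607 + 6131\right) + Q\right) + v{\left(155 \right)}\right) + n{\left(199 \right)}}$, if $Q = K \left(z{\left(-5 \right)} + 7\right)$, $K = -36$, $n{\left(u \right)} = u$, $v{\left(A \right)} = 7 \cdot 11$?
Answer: $\frac{1}{14942} \approx 6.6925 \cdot 10^{-5}$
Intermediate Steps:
$v{\left(A \right)} = 77$
$Q = -72$ ($Q = - 36 \left(-5 + 7\right) = \left(-36\right) 2 = -72$)
$\frac{1}{\left(\left(\left(8607 + 6131\right) + Q\right) + v{\left(155 \right)}\right) + n{\left(199 \right)}} = \frac{1}{\left(\left(\left(8607 + 6131\right) - 72\right) + 77\right) + 199} = \frac{1}{\left(\left(14738 - 72\right) + 77\right) + 199} = \frac{1}{\left(14666 + 77\right) + 199} = \frac{1}{14743 + 199} = \frac{1}{14942}$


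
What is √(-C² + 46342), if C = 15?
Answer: √46117 ≈ 214.75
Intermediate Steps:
√(-C² + 46342) = √(-1*15² + 46342) = √(-1*225 + 46342) = √(-225 + 46342) = √46117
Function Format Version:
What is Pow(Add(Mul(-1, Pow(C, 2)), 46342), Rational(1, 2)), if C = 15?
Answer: Pow(46117, Rational(1, 2)) ≈ 214.75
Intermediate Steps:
Pow(Add(Mul(-1, Pow(C, 2)), 46342), Rational(1, 2)) = Pow(Add(Mul(-1, Pow(15, 2)), 46342), Rational(1, 2)) = Pow(Add(Mul(-1, 225), 46342), Rational(1, 2)) = Pow(Add(-225, 46342), Rational(1, 2)) = Pow(46117, Rational(1, 2))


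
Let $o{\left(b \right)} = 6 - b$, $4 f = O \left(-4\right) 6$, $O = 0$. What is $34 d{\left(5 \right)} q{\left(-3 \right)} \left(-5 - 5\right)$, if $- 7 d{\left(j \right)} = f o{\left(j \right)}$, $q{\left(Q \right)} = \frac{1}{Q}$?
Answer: $0$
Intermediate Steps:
$f = 0$ ($f = \frac{0 \left(-4\right) 6}{4} = \frac{0 \cdot 6}{4} = \frac{1}{4} \cdot 0 = 0$)
$d{\left(j \right)} = 0$ ($d{\left(j \right)} = - \frac{0 \left(6 - j\right)}{7} = \left(- \frac{1}{7}\right) 0 = 0$)
$34 d{\left(5 \right)} q{\left(-3 \right)} \left(-5 - 5\right) = 34 \cdot 0 \frac{-5 - 5}{-3} = 0 \left(\left(- \frac{1}{3}\right) \left(-10\right)\right) = 0 \cdot \frac{10}{3} = 0$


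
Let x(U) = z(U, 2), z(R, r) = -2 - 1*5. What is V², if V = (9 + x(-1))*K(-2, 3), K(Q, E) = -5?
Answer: 100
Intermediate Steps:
z(R, r) = -7 (z(R, r) = -2 - 5 = -7)
x(U) = -7
V = -10 (V = (9 - 7)*(-5) = 2*(-5) = -10)
V² = (-10)² = 100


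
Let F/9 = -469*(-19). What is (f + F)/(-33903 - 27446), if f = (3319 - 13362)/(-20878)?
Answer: -152218615/116440402 ≈ -1.3073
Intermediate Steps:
f = 913/1898 (f = -10043*(-1/20878) = 913/1898 ≈ 0.48103)
F = 80199 (F = 9*(-469*(-19)) = 9*8911 = 80199)
(f + F)/(-33903 - 27446) = (913/1898 + 80199)/(-33903 - 27446) = (152218615/1898)/(-61349) = (152218615/1898)*(-1/61349) = -152218615/116440402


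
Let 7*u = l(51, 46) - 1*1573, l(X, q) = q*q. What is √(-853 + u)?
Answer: 2*I*√9499/7 ≈ 27.847*I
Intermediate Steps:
l(X, q) = q²
u = 543/7 (u = (46² - 1*1573)/7 = (2116 - 1573)/7 = (⅐)*543 = 543/7 ≈ 77.571)
√(-853 + u) = √(-853 + 543/7) = √(-5428/7) = 2*I*√9499/7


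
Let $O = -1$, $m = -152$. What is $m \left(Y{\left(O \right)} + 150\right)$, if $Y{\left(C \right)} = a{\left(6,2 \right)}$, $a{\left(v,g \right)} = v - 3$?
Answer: $-23256$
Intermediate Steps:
$a{\left(v,g \right)} = -3 + v$
$Y{\left(C \right)} = 3$ ($Y{\left(C \right)} = -3 + 6 = 3$)
$m \left(Y{\left(O \right)} + 150\right) = - 152 \left(3 + 150\right) = \left(-152\right) 153 = -23256$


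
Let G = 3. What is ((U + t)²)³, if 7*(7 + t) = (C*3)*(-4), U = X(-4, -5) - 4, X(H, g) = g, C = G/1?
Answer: 10509215371264/117649 ≈ 8.9327e+7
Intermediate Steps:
C = 3 (C = 3/1 = 3*1 = 3)
U = -9 (U = -5 - 4 = -9)
t = -85/7 (t = -7 + ((3*3)*(-4))/7 = -7 + (9*(-4))/7 = -7 + (⅐)*(-36) = -7 - 36/7 = -85/7 ≈ -12.143)
((U + t)²)³ = ((-9 - 85/7)²)³ = ((-148/7)²)³ = (21904/49)³ = 10509215371264/117649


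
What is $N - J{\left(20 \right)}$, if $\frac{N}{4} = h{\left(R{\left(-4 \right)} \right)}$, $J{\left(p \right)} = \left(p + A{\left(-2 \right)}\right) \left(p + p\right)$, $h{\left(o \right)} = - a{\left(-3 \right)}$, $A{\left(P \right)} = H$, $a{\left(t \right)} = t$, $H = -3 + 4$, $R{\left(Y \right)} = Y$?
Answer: $-828$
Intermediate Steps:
$H = 1$
$A{\left(P \right)} = 1$
$h{\left(o \right)} = 3$ ($h{\left(o \right)} = \left(-1\right) \left(-3\right) = 3$)
$J{\left(p \right)} = 2 p \left(1 + p\right)$ ($J{\left(p \right)} = \left(p + 1\right) \left(p + p\right) = \left(1 + p\right) 2 p = 2 p \left(1 + p\right)$)
$N = 12$ ($N = 4 \cdot 3 = 12$)
$N - J{\left(20 \right)} = 12 - 2 \cdot 20 \left(1 + 20\right) = 12 - 2 \cdot 20 \cdot 21 = 12 - 840 = -828$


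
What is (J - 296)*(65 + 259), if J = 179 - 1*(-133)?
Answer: 5184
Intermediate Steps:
J = 312 (J = 179 + 133 = 312)
(J - 296)*(65 + 259) = (312 - 296)*(65 + 259) = 16*324 = 5184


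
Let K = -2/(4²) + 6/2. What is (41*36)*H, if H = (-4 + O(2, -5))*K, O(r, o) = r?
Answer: -8487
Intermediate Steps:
K = 23/8 (K = -2/16 + 6*(½) = -2*1/16 + 3 = -⅛ + 3 = 23/8 ≈ 2.8750)
H = -23/4 (H = (-4 + 2)*(23/8) = -2*23/8 = -23/4 ≈ -5.7500)
(41*36)*H = (41*36)*(-23/4) = 1476*(-23/4) = -8487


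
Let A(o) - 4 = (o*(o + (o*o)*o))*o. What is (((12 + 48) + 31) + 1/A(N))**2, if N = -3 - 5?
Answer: 9169480453225/1107292176 ≈ 8281.0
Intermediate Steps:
N = -8
A(o) = 4 + o**2*(o + o**3) (A(o) = 4 + (o*(o + (o*o)*o))*o = 4 + (o*(o + o**2*o))*o = 4 + (o*(o + o**3))*o = 4 + o**2*(o + o**3))
(((12 + 48) + 31) + 1/A(N))**2 = (((12 + 48) + 31) + 1/(4 + (-8)**3 + (-8)**5))**2 = ((60 + 31) + 1/(4 - 512 - 32768))**2 = (91 + 1/(-33276))**2 = (91 - 1/33276)**2 = (3028115/33276)**2 = 9169480453225/1107292176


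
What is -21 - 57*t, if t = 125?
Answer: -7146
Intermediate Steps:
-21 - 57*t = -21 - 57*125 = -21 - 7125 = -7146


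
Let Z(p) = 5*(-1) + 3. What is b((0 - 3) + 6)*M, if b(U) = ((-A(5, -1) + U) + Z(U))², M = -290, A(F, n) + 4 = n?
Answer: -10440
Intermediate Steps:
A(F, n) = -4 + n
Z(p) = -2 (Z(p) = -5 + 3 = -2)
b(U) = (3 + U)² (b(U) = ((-(-4 - 1) + U) - 2)² = ((-1*(-5) + U) - 2)² = ((5 + U) - 2)² = (3 + U)²)
b((0 - 3) + 6)*M = (3 + ((0 - 3) + 6))²*(-290) = (3 + (-3 + 6))²*(-290) = (3 + 3)²*(-290) = 6²*(-290) = 36*(-290) = -10440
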